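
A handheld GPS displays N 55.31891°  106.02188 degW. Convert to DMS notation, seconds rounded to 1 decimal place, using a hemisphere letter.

φ: whole degrees 55; 19.13460′ → 19′ and 8.076″
Lon: 0.021880° → 1.31280′; 0.31280 × 60 = 18.768″

55°19′8.1″ N, 106°01′18.8″ W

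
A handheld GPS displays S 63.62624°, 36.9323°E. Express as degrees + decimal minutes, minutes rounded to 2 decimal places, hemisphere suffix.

φ: 63° + 0.626240 × 60 = 63° 37.5744′
Longitude: fractional part 0.932300 → 55.9380 minutes

63° 37.57′ S, 36° 55.94′ E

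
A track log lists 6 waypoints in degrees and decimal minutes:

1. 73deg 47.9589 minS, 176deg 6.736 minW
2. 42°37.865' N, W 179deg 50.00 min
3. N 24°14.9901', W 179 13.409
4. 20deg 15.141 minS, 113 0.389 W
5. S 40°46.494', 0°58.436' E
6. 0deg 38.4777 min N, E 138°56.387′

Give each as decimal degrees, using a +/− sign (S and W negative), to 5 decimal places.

1. -73.79932, -176.11227
2. 42.63108, -179.83333
3. 24.24984, -179.22348
4. -20.25235, -113.00648
5. -40.77490, 0.97393
6. 0.64130, 138.93978

Point 1:
  φ: 47.9589′ = 0.799315°; total 73.799315
  S → negative
  λ: 176 + 6.736/60 = 176.112267
  W → negative
Point 2:
  Lat: 37.865′ = 0.631083°; total 42.631083
  N ⇒ keep positive
  λ: 179 + 50/60 = 179.833333
  W ⇒ negate
Point 3:
  Latitude: 14.9901′ = 0.249835°; total 24.249835
  N → positive
  Lon: 13.409′ = 0.223483°; total 179.223483
  hemisphere W, so the sign is −
Point 4:
  Lat: 15.141′ = 0.252350°; total 20.252350
  S ⇒ negate
  Lon: 0.389′ = 0.006483°; total 113.006483
  hemisphere W, so the sign is −
Point 5:
  φ: 40 + 46.494/60 = 40.774900
  hemisphere S, so the sign is −
  Longitude: 58.436′ = 0.973933°; total 0.973933
  E → positive
Point 6:
  Lat: 0 + 38.4777/60 = 0.641295
  N → positive
  Lon: 138 + 56.387/60 = 138.939783
  E ⇒ keep positive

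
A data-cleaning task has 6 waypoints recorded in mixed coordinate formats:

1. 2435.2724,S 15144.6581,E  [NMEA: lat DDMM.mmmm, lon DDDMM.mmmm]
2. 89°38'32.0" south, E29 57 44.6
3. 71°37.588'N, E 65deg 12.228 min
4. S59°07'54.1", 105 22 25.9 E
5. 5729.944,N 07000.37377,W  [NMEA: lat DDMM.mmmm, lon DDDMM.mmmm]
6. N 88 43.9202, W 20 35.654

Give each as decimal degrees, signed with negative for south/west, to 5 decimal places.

1. -24.58787, 151.74430
2. -89.64222, 29.96239
3. 71.62647, 65.20380
4. -59.13169, 105.37386
5. 57.49907, -70.00623
6. 88.73200, -20.59423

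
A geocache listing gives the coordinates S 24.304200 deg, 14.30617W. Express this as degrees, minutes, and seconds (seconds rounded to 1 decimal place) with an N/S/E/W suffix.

Latitude: 0.304200° → 18.25200′; 0.25200 × 60 = 15.120″
λ: 0.306170 × 60 = 18.37020′ → 18′, remainder × 60 = 22.212″

24°18′15.1″ S, 14°18′22.2″ W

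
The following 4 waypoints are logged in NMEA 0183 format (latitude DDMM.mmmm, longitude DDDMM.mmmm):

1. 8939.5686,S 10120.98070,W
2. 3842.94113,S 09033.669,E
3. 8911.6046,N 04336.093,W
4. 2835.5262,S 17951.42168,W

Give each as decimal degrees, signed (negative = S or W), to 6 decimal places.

1. -89.659477, -101.349678
2. -38.715686, 90.561150
3. 89.193410, -43.601550
4. -28.592103, -179.857028

Point 1:
  Latitude: split at 2 digits → 89° and 39.5686′; 89 + 39.5686/60 = 89.6594767
  S ⇒ negate
  Lon: split at 3 digits → 101° and 20.9807′; 101 + 20.9807/60 = 101.3496783
  W ⇒ negate
Point 2:
  Latitude: split at 2 digits → 38° and 42.94113′; 38 + 42.94113/60 = 38.7156855
  hemisphere S, so the sign is −
  λ: degrees = first 3 digits = 90, minutes = 33.669; 90 + 33.669/60 = 90.5611500
  E → positive
Point 3:
  Latitude: split at 2 digits → 89° and 11.6046′; 89 + 11.6046/60 = 89.1934100
  N → positive
  Longitude: degrees = first 3 digits = 43, minutes = 36.093; 43 + 36.093/60 = 43.6015500
  hemisphere W, so the sign is −
Point 4:
  Lat: split at 2 digits → 28° and 35.5262′; 28 + 35.5262/60 = 28.5921033
  hemisphere S, so the sign is −
  Lon: split at 3 digits → 179° and 51.42168′; 179 + 51.42168/60 = 179.8570280
  W → negative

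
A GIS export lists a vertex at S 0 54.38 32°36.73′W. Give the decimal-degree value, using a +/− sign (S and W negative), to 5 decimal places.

-0.90633, -32.61217

φ: 54.38′ = 0.906333°; total 0.906333
S ⇒ negate
Longitude: 32 + 36.73/60 = 32.612167
hemisphere W, so the sign is −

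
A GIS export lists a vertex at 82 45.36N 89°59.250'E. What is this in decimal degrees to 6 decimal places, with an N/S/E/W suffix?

Latitude: 82 + 45.36/60 = 82.7560000
λ: 59.25′ = 0.987500°; total 89.9875000

82.756000° N, 89.987500° E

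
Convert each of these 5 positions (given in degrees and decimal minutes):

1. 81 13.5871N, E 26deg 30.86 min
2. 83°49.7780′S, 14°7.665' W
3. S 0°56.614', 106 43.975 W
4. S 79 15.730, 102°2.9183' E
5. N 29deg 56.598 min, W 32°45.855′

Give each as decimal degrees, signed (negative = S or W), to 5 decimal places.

Point 1:
  φ: 81 + 13.5871/60 = 81.226452
  N ⇒ keep positive
  λ: 26 + 30.86/60 = 26.514333
  E → positive
Point 2:
  φ: 83 + 49.778/60 = 83.829633
  S → negative
  Longitude: 7.665′ = 0.127750°; total 14.127750
  W → negative
Point 3:
  Latitude: 56.614′ = 0.943567°; total 0.943567
  S → negative
  Lon: 106 + 43.975/60 = 106.732917
  W → negative
Point 4:
  φ: 15.73′ = 0.262167°; total 79.262167
  S → negative
  λ: 102 + 2.9183/60 = 102.048638
  E ⇒ keep positive
Point 5:
  Latitude: 56.598′ = 0.943300°; total 29.943300
  N → positive
  λ: 32 + 45.855/60 = 32.764250
  W → negative

1. 81.22645, 26.51433
2. -83.82963, -14.12775
3. -0.94357, -106.73292
4. -79.26217, 102.04864
5. 29.94330, -32.76425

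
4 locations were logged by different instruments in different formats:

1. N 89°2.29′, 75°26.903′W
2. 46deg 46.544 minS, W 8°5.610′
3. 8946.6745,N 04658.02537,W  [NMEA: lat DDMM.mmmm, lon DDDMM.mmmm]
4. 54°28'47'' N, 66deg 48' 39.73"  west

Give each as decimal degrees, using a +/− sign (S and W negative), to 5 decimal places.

Point 1:
  Latitude: 89 + 2.29/60 = 89.038167
  N → positive
  Longitude: 26.903′ = 0.448383°; total 75.448383
  W → negative
Point 2:
  φ: 46.544′ = 0.775733°; total 46.775733
  S → negative
  Longitude: 5.61′ = 0.093500°; total 8.093500
  W ⇒ negate
Point 3:
  Lat: degrees = first 2 digits = 89, minutes = 46.6745; 89 + 46.6745/60 = 89.777908
  N ⇒ keep positive
  λ: degrees = first 3 digits = 46, minutes = 58.02537; 46 + 58.02537/60 = 46.967090
  W → negative
Point 4:
  Latitude: 28′ + 47″ = 28.78333′; 54 + 28.78333/60 = 54.479722
  N → positive
  Lon: 48′ + 39.73″ = 48.66217′; 66 + 48.66217/60 = 66.811036
  W → negative

1. 89.03817, -75.44838
2. -46.77573, -8.09350
3. 89.77791, -46.96709
4. 54.47972, -66.81104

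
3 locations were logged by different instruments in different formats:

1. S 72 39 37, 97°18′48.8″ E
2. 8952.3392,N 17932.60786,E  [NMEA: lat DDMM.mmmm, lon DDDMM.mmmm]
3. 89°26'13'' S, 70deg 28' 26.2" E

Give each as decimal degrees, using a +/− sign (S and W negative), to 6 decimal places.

Point 1:
  φ: 39′ + 37″ = 39.61667′; 72 + 39.61667/60 = 72.6602778
  S ⇒ negate
  λ: 97° + 18/60 + 48.8/3600 = 97 + 0.300000 + 0.013556 = 97.3135556
  E ⇒ keep positive
Point 2:
  Lat: degrees = first 2 digits = 89, minutes = 52.3392; 89 + 52.3392/60 = 89.8723200
  N ⇒ keep positive
  Longitude: degrees = first 3 digits = 179, minutes = 32.60786; 179 + 32.60786/60 = 179.5434643
  E → positive
Point 3:
  Latitude: 89° + 26/60 + 13/3600 = 89 + 0.433333 + 0.003611 = 89.4369444
  S ⇒ negate
  Longitude: 70° + 28/60 + 26.2/3600 = 70 + 0.466667 + 0.007278 = 70.4739444
  E → positive

1. -72.660278, 97.313556
2. 89.872320, 179.543464
3. -89.436944, 70.473944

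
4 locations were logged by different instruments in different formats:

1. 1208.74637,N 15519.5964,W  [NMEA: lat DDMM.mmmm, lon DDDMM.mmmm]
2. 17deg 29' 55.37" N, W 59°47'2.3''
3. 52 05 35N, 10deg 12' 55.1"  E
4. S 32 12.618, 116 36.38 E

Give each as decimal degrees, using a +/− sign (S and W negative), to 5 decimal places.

Point 1:
  φ: degrees = first 2 digits = 12, minutes = 8.74637; 12 + 8.74637/60 = 12.145773
  N → positive
  Longitude: degrees = first 3 digits = 155, minutes = 19.5964; 155 + 19.5964/60 = 155.326607
  W → negative
Point 2:
  Latitude: 17 + 29/60 + 55.37/3600 = 17.498714
  N ⇒ keep positive
  Lon: 47′ + 2.3″ = 47.03833′; 59 + 47.03833/60 = 59.783972
  W ⇒ negate
Point 3:
  Lat: 5′ + 35″ = 5.58333′; 52 + 5.58333/60 = 52.093056
  N ⇒ keep positive
  Longitude: 12′ + 55.1″ = 12.91833′; 10 + 12.91833/60 = 10.215306
  E ⇒ keep positive
Point 4:
  φ: 32 + 12.618/60 = 32.210300
  S → negative
  λ: 36.38′ = 0.606333°; total 116.606333
  E → positive

1. 12.14577, -155.32661
2. 17.49871, -59.78397
3. 52.09306, 10.21531
4. -32.21030, 116.60633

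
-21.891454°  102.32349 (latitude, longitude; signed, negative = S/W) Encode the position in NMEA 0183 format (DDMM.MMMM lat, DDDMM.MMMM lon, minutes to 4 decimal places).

2153.4872,S / 10219.4094,E

Latitude is negative → S; |value| = 21.891454
Latitude: 21° + 0.891454 × 60 = 21° 53.487240′
Lon: fractional part 0.323490 → 19.409400 minutes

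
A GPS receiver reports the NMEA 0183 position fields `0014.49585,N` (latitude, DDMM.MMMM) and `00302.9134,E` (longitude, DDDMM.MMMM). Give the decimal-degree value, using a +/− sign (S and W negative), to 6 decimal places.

0.241598, 3.048557

Latitude: split at 2 digits → 00° and 14.49585′; 0 + 14.49585/60 = 0.2415975
N → positive
Lon: degrees = first 3 digits = 3, minutes = 2.9134; 3 + 2.9134/60 = 3.0485567
E → positive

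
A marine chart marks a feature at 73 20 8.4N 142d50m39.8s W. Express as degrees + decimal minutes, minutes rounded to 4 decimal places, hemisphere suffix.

73° 20.1400′ N, 142° 50.6633′ W

Latitude: seconds/60 = 0.14000; minutes = 20 + 0.14000 = 20.140000
Lon: 50 + 39.8/60 = 50.663333′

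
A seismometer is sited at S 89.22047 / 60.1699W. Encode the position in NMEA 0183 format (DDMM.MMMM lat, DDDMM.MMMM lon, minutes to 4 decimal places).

Lat: minutes = (89.220470 − 89) × 60 = 13.228200
λ: fractional part 0.169900 → 10.194000 minutes

8913.2282,S / 06010.1940,W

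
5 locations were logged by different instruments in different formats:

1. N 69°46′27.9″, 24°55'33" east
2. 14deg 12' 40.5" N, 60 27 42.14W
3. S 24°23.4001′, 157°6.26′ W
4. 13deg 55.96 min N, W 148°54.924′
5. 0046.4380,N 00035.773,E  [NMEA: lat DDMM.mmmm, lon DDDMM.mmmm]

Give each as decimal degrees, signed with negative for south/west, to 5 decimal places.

1. 69.77442, 24.92583
2. 14.21125, -60.46171
3. -24.39000, -157.10433
4. 13.93267, -148.91540
5. 0.77397, 0.59622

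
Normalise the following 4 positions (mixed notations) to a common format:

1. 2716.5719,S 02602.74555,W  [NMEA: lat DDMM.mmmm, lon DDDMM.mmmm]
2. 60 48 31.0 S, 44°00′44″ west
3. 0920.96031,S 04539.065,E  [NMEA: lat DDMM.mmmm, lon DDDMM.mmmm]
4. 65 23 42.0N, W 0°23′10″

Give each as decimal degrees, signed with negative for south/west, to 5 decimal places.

Point 1:
  Lat: split at 2 digits → 27° and 16.5719′; 27 + 16.5719/60 = 27.276198
  S ⇒ negate
  Lon: split at 3 digits → 026° and 2.74555′; 26 + 2.74555/60 = 26.045759
  hemisphere W, so the sign is −
Point 2:
  Lat: 60° + 48/60 + 31/3600 = 60 + 0.800000 + 0.008611 = 60.808611
  hemisphere S, so the sign is −
  λ: 0′ + 44″ = 0.73333′; 44 + 0.73333/60 = 44.012222
  W ⇒ negate
Point 3:
  φ: split at 2 digits → 09° and 20.96031′; 9 + 20.96031/60 = 9.349339
  S → negative
  Longitude: split at 3 digits → 045° and 39.065′; 45 + 39.065/60 = 45.651083
  E → positive
Point 4:
  Lat: 65° + 23/60 + 42/3600 = 65 + 0.383333 + 0.011667 = 65.395000
  N ⇒ keep positive
  Lon: 0 + 23/60 + 10/3600 = 0.386111
  hemisphere W, so the sign is −

1. -27.27620, -26.04576
2. -60.80861, -44.01222
3. -9.34934, 45.65108
4. 65.39500, -0.38611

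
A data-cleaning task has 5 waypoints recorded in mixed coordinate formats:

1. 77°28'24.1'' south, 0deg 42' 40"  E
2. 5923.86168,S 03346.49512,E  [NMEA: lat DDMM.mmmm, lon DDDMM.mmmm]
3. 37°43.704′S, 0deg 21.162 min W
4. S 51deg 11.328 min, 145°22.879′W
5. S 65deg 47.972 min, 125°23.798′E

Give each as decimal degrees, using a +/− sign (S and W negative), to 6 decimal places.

1. -77.473361, 0.711111
2. -59.397695, 33.774919
3. -37.728400, -0.352700
4. -51.188800, -145.381317
5. -65.799533, 125.396633

Point 1:
  Latitude: 77 + 28/60 + 24.1/3600 = 77.4733611
  S → negative
  Lon: 42′ + 40″ = 42.66667′; 0 + 42.66667/60 = 0.7111111
  E ⇒ keep positive
Point 2:
  Lat: split at 2 digits → 59° and 23.86168′; 59 + 23.86168/60 = 59.3976947
  hemisphere S, so the sign is −
  Lon: split at 3 digits → 033° and 46.49512′; 33 + 46.49512/60 = 33.7749187
  E → positive
Point 3:
  Latitude: 43.704′ = 0.728400°; total 37.7284000
  S ⇒ negate
  Lon: 21.162′ = 0.352700°; total 0.3527000
  hemisphere W, so the sign is −
Point 4:
  Latitude: 51 + 11.328/60 = 51.1888000
  hemisphere S, so the sign is −
  Lon: 22.879′ = 0.381317°; total 145.3813167
  hemisphere W, so the sign is −
Point 5:
  φ: 65 + 47.972/60 = 65.7995333
  S ⇒ negate
  Longitude: 23.798′ = 0.396633°; total 125.3966333
  E → positive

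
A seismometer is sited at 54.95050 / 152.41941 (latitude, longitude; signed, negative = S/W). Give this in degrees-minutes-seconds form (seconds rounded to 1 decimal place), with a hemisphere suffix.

54°57′1.8″ N, 152°25′9.9″ E

Latitude: whole degrees 54; 57.03000′ → 57′ and 1.800″
Lon: 0.419410 × 60 = 25.16460′ → 25′, remainder × 60 = 9.876″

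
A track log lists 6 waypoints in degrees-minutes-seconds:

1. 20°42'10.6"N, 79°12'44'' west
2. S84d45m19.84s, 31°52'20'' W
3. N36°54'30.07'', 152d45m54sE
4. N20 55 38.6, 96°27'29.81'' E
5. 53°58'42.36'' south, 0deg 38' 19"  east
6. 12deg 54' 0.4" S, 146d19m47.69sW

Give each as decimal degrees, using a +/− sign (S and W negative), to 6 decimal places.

Point 1:
  Lat: 42′ + 10.6″ = 42.17667′; 20 + 42.17667/60 = 20.7029444
  N → positive
  Lon: 79 + 12/60 + 44/3600 = 79.2122222
  hemisphere W, so the sign is −
Point 2:
  Latitude: 84° + 45/60 + 19.84/3600 = 84 + 0.750000 + 0.005511 = 84.7555111
  hemisphere S, so the sign is −
  Longitude: 31° + 52/60 + 20/3600 = 31 + 0.866667 + 0.005556 = 31.8722222
  W → negative
Point 3:
  Latitude: 36° + 54/60 + 30.07/3600 = 36 + 0.900000 + 0.008353 = 36.9083528
  N → positive
  λ: 152° + 45/60 + 54/3600 = 152 + 0.750000 + 0.015000 = 152.7650000
  E ⇒ keep positive
Point 4:
  Lat: 55′ + 38.6″ = 55.64333′; 20 + 55.64333/60 = 20.9273889
  N → positive
  Lon: 96 + 27/60 + 29.81/3600 = 96.4582806
  E ⇒ keep positive
Point 5:
  φ: 58′ + 42.36″ = 58.70600′; 53 + 58.70600/60 = 53.9784333
  S → negative
  λ: 38′ + 19″ = 38.31667′; 0 + 38.31667/60 = 0.6386111
  E ⇒ keep positive
Point 6:
  Lat: 54′ + 0.4″ = 54.00667′; 12 + 54.00667/60 = 12.9001111
  S ⇒ negate
  λ: 146 + 19/60 + 47.69/3600 = 146.3299139
  hemisphere W, so the sign is −

1. 20.702944, -79.212222
2. -84.755511, -31.872222
3. 36.908353, 152.765000
4. 20.927389, 96.458281
5. -53.978433, 0.638611
6. -12.900111, -146.329914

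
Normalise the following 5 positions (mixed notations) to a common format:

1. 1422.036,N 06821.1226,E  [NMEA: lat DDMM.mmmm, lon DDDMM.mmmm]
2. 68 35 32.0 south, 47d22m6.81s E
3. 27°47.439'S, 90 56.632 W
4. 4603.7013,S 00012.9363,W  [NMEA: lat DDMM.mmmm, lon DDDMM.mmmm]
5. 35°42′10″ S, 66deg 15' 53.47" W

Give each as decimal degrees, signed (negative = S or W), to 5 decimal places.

Point 1:
  Lat: degrees = first 2 digits = 14, minutes = 22.036; 14 + 22.036/60 = 14.367267
  N → positive
  Lon: degrees = first 3 digits = 68, minutes = 21.1226; 68 + 21.1226/60 = 68.352043
  E ⇒ keep positive
Point 2:
  Latitude: 68 + 35/60 + 32/3600 = 68.592222
  hemisphere S, so the sign is −
  Longitude: 47 + 22/60 + 6.81/3600 = 47.368558
  E → positive
Point 3:
  Lat: 47.439′ = 0.790650°; total 27.790650
  S → negative
  Longitude: 56.632′ = 0.943867°; total 90.943867
  hemisphere W, so the sign is −
Point 4:
  Lat: degrees = first 2 digits = 46, minutes = 3.7013; 46 + 3.7013/60 = 46.061688
  S ⇒ negate
  λ: degrees = first 3 digits = 0, minutes = 12.9363; 0 + 12.9363/60 = 0.215605
  W ⇒ negate
Point 5:
  φ: 42′ + 10″ = 42.16667′; 35 + 42.16667/60 = 35.702778
  S → negative
  Lon: 15′ + 53.47″ = 15.89117′; 66 + 15.89117/60 = 66.264853
  W → negative

1. 14.36727, 68.35204
2. -68.59222, 47.36856
3. -27.79065, -90.94387
4. -46.06169, -0.21561
5. -35.70278, -66.26485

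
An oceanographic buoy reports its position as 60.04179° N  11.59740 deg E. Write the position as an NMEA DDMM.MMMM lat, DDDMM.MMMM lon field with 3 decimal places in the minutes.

φ: 60° + 0.041790 × 60 = 60° 2.50740′
Longitude: minutes = (11.597400 − 11) × 60 = 35.84400

6002.507,N / 01135.844,E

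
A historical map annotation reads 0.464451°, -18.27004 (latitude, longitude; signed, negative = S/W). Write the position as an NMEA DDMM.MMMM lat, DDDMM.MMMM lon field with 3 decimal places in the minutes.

0027.867,N / 01816.202,W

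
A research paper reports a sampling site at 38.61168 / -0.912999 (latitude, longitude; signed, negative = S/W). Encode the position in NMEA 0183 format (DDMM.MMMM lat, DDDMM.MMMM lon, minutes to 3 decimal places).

3836.701,N / 00054.780,W

Latitude: minutes = (38.611680 − 38) × 60 = 36.70080
Longitude is negative → W; |value| = 0.912999
λ: 0° + 0.912999 × 60 = 0° 54.77994′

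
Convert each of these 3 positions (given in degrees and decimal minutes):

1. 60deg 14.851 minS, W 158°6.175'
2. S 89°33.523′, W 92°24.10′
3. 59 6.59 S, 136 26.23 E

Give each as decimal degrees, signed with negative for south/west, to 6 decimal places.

Point 1:
  φ: 14.851′ = 0.247517°; total 60.2475167
  S → negative
  λ: 158 + 6.175/60 = 158.1029167
  W → negative
Point 2:
  Lat: 33.523′ = 0.558717°; total 89.5587167
  S → negative
  Longitude: 24.1′ = 0.401667°; total 92.4016667
  W → negative
Point 3:
  Lat: 59 + 6.59/60 = 59.1098333
  S → negative
  λ: 26.23′ = 0.437167°; total 136.4371667
  E ⇒ keep positive

1. -60.247517, -158.102917
2. -89.558717, -92.401667
3. -59.109833, 136.437167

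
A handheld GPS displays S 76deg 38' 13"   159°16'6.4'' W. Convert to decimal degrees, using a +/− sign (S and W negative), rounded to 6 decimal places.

-76.636944, -159.268444

φ: 76 + 38/60 + 13/3600 = 76.6369444
S ⇒ negate
λ: 159 + 16/60 + 6.4/3600 = 159.2684444
W → negative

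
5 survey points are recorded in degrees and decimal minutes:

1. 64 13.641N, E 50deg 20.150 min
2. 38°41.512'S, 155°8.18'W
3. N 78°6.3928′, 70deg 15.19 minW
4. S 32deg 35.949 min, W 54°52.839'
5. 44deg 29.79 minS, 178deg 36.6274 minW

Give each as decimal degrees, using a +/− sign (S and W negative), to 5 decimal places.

1. 64.22735, 50.33583
2. -38.69187, -155.13633
3. 78.10655, -70.25317
4. -32.59915, -54.88065
5. -44.49650, -178.61046

Point 1:
  Latitude: 13.641′ = 0.227350°; total 64.227350
  N ⇒ keep positive
  Lon: 50 + 20.15/60 = 50.335833
  E ⇒ keep positive
Point 2:
  Latitude: 38 + 41.512/60 = 38.691867
  S → negative
  Lon: 155 + 8.18/60 = 155.136333
  hemisphere W, so the sign is −
Point 3:
  φ: 78 + 6.3928/60 = 78.106547
  N ⇒ keep positive
  Lon: 70 + 15.19/60 = 70.253167
  W ⇒ negate
Point 4:
  φ: 35.949′ = 0.599150°; total 32.599150
  S → negative
  Lon: 54 + 52.839/60 = 54.880650
  hemisphere W, so the sign is −
Point 5:
  Lat: 44 + 29.79/60 = 44.496500
  hemisphere S, so the sign is −
  Lon: 36.6274′ = 0.610457°; total 178.610457
  W ⇒ negate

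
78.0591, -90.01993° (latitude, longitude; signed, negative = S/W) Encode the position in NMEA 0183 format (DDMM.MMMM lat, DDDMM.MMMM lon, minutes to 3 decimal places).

7803.546,N / 09001.196,W

φ: 78° + 0.059100 × 60 = 78° 3.54600′
Longitude is negative → W; |value| = 90.019930
Longitude: 90° + 0.019930 × 60 = 90° 1.19580′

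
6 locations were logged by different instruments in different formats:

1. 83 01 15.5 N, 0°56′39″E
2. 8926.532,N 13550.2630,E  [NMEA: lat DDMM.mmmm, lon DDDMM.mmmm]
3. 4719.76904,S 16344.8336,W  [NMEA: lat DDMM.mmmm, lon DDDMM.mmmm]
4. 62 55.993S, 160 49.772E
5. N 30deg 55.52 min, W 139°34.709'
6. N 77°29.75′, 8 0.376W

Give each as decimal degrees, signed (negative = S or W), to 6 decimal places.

Point 1:
  Lat: 1′ + 15.5″ = 1.25833′; 83 + 1.25833/60 = 83.0209722
  N ⇒ keep positive
  Longitude: 0 + 56/60 + 39/3600 = 0.9441667
  E → positive
Point 2:
  φ: degrees = first 2 digits = 89, minutes = 26.532; 89 + 26.532/60 = 89.4422000
  N → positive
  λ: degrees = first 3 digits = 135, minutes = 50.263; 135 + 50.263/60 = 135.8377167
  E ⇒ keep positive
Point 3:
  Lat: split at 2 digits → 47° and 19.76904′; 47 + 19.76904/60 = 47.3294840
  S ⇒ negate
  Lon: split at 3 digits → 163° and 44.8336′; 163 + 44.8336/60 = 163.7472267
  W → negative
Point 4:
  φ: 62 + 55.993/60 = 62.9332167
  S → negative
  λ: 160 + 49.772/60 = 160.8295333
  E ⇒ keep positive
Point 5:
  φ: 30 + 55.52/60 = 30.9253333
  N → positive
  Lon: 139 + 34.709/60 = 139.5784833
  hemisphere W, so the sign is −
Point 6:
  Latitude: 29.75′ = 0.495833°; total 77.4958333
  N → positive
  λ: 8 + 0.376/60 = 8.0062667
  hemisphere W, so the sign is −

1. 83.020972, 0.944167
2. 89.442200, 135.837717
3. -47.329484, -163.747227
4. -62.933217, 160.829533
5. 30.925333, -139.578483
6. 77.495833, -8.006267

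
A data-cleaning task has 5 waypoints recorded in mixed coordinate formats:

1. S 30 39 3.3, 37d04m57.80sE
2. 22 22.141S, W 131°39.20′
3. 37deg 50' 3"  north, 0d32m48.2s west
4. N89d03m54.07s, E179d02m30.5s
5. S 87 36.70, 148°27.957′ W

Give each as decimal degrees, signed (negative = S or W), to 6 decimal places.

Point 1:
  φ: 30 + 39/60 + 3.3/3600 = 30.6509167
  hemisphere S, so the sign is −
  λ: 37° + 4/60 + 57.8/3600 = 37 + 0.066667 + 0.016056 = 37.0827222
  E ⇒ keep positive
Point 2:
  φ: 22.141′ = 0.369017°; total 22.3690167
  S → negative
  Longitude: 131 + 39.2/60 = 131.6533333
  W ⇒ negate
Point 3:
  Latitude: 37 + 50/60 + 3/3600 = 37.8341667
  N → positive
  λ: 0 + 32/60 + 48.2/3600 = 0.5467222
  W ⇒ negate
Point 4:
  φ: 3′ + 54.07″ = 3.90117′; 89 + 3.90117/60 = 89.0650194
  N → positive
  Longitude: 2′ + 30.5″ = 2.50833′; 179 + 2.50833/60 = 179.0418056
  E → positive
Point 5:
  Lat: 36.7′ = 0.611667°; total 87.6116667
  S → negative
  λ: 148 + 27.957/60 = 148.4659500
  hemisphere W, so the sign is −

1. -30.650917, 37.082722
2. -22.369017, -131.653333
3. 37.834167, -0.546722
4. 89.065019, 179.041806
5. -87.611667, -148.465950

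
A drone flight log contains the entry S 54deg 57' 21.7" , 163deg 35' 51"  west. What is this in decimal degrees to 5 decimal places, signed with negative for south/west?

φ: 54° + 57/60 + 21.7/3600 = 54 + 0.950000 + 0.006028 = 54.956028
S ⇒ negate
Lon: 35′ + 51″ = 35.85000′; 163 + 35.85000/60 = 163.597500
W → negative

-54.95603, -163.59750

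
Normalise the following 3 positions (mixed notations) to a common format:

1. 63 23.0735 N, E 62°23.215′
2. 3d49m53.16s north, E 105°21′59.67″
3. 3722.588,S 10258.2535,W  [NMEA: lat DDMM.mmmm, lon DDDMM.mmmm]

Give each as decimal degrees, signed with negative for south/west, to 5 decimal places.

Point 1:
  Latitude: 63 + 23.0735/60 = 63.384558
  N ⇒ keep positive
  Lon: 62 + 23.215/60 = 62.386917
  E → positive
Point 2:
  φ: 3 + 49/60 + 53.16/3600 = 3.831433
  N ⇒ keep positive
  Lon: 105 + 21/60 + 59.67/3600 = 105.366575
  E ⇒ keep positive
Point 3:
  Lat: split at 2 digits → 37° and 22.588′; 37 + 22.588/60 = 37.376467
  hemisphere S, so the sign is −
  λ: degrees = first 3 digits = 102, minutes = 58.2535; 102 + 58.2535/60 = 102.970892
  W → negative

1. 63.38456, 62.38692
2. 3.83143, 105.36658
3. -37.37647, -102.97089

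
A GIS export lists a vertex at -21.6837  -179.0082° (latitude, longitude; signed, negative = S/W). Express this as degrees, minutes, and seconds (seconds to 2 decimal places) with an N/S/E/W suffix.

Latitude is negative → S; |value| = 21.683700
Latitude: 0.683700° → 41.02200′; 0.02200 × 60 = 1.3200″
Longitude is negative → W; |value| = 179.008200
Longitude: whole degrees 179; 0.49200′ → 0′ and 29.5200″

21°41′1.32″ S, 179°00′29.52″ W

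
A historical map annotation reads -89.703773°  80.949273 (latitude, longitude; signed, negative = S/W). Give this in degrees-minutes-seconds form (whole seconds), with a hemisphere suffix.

Latitude is negative → S; |value| = 89.703773
Lat: 0.703773 × 60 = 42.22638′ → 42′, remainder × 60 = 13.58″
Lon: whole degrees 80; 56.95638′ → 56′ and 57.38″

89°42′14″ S, 80°56′57″ E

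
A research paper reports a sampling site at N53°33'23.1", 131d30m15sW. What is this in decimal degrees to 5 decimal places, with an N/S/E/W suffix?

φ: 53° + 33/60 + 23.1/3600 = 53 + 0.550000 + 0.006417 = 53.556417
Lon: 131° + 30/60 + 15/3600 = 131 + 0.500000 + 0.004167 = 131.504167

53.55642° N, 131.50417° W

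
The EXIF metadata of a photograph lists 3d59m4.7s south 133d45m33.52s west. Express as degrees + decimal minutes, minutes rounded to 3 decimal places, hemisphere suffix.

3° 59.078′ S, 133° 45.559′ W

Lat: seconds/60 = 0.07833; minutes = 59 + 0.07833 = 59.07833
Longitude: seconds/60 = 0.55867; minutes = 45 + 0.55867 = 45.55867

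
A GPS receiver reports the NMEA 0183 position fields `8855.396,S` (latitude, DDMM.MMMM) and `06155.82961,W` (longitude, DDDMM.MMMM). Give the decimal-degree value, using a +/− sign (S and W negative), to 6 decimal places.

φ: split at 2 digits → 88° and 55.396′; 88 + 55.396/60 = 88.9232667
hemisphere S, so the sign is −
Lon: degrees = first 3 digits = 61, minutes = 55.82961; 61 + 55.82961/60 = 61.9304935
hemisphere W, so the sign is −

-88.923267, -61.930494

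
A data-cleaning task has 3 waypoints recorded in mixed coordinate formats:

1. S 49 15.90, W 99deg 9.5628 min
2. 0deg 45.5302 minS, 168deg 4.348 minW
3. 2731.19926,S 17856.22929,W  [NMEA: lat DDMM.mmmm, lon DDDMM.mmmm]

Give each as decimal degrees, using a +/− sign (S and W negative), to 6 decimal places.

1. -49.265000, -99.159380
2. -0.758837, -168.072467
3. -27.519988, -178.937155

Point 1:
  Latitude: 15.9′ = 0.265000°; total 49.2650000
  hemisphere S, so the sign is −
  Lon: 9.5628′ = 0.159380°; total 99.1593800
  W ⇒ negate
Point 2:
  φ: 45.5302′ = 0.758837°; total 0.7588367
  S ⇒ negate
  λ: 168 + 4.348/60 = 168.0724667
  W ⇒ negate
Point 3:
  Lat: degrees = first 2 digits = 27, minutes = 31.19926; 27 + 31.19926/60 = 27.5199877
  S → negative
  λ: split at 3 digits → 178° and 56.22929′; 178 + 56.22929/60 = 178.9371548
  hemisphere W, so the sign is −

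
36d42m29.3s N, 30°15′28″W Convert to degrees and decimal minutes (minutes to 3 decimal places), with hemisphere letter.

36° 42.488′ N, 30° 15.467′ W

φ: 42 + 29.3/60 = 42.48833′
Longitude: seconds/60 = 0.46667; minutes = 15 + 0.46667 = 15.46667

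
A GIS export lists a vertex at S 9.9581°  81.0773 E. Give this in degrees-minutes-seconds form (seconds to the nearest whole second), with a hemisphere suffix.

9°57′29″ S, 81°04′38″ E

φ: 0.958100 × 60 = 57.48600′ → 57′, remainder × 60 = 29.16″
λ: 0.077300 × 60 = 4.63800′ → 4′, remainder × 60 = 38.28″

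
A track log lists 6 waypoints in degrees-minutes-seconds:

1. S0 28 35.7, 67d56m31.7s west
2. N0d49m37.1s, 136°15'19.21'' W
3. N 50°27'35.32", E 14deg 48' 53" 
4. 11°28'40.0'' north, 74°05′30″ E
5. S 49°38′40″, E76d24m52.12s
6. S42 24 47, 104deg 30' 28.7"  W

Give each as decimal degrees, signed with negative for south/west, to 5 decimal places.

Point 1:
  φ: 0 + 28/60 + 35.7/3600 = 0.476583
  S → negative
  λ: 67° + 56/60 + 31.7/3600 = 67 + 0.933333 + 0.008806 = 67.942139
  W ⇒ negate
Point 2:
  Latitude: 49′ + 37.1″ = 49.61833′; 0 + 49.61833/60 = 0.826972
  N ⇒ keep positive
  Longitude: 136° + 15/60 + 19.21/3600 = 136 + 0.250000 + 0.005336 = 136.255336
  hemisphere W, so the sign is −
Point 3:
  Latitude: 27′ + 35.32″ = 27.58867′; 50 + 27.58867/60 = 50.459811
  N ⇒ keep positive
  λ: 14 + 48/60 + 53/3600 = 14.814722
  E → positive
Point 4:
  Lat: 11° + 28/60 + 40/3600 = 11 + 0.466667 + 0.011111 = 11.477778
  N ⇒ keep positive
  Longitude: 74 + 5/60 + 30/3600 = 74.091667
  E → positive
Point 5:
  Latitude: 38′ + 40″ = 38.66667′; 49 + 38.66667/60 = 49.644444
  S → negative
  λ: 76° + 24/60 + 52.12/3600 = 76 + 0.400000 + 0.014478 = 76.414478
  E → positive
Point 6:
  Latitude: 24′ + 47″ = 24.78333′; 42 + 24.78333/60 = 42.413056
  hemisphere S, so the sign is −
  λ: 30′ + 28.7″ = 30.47833′; 104 + 30.47833/60 = 104.507972
  hemisphere W, so the sign is −

1. -0.47658, -67.94214
2. 0.82697, -136.25534
3. 50.45981, 14.81472
4. 11.47778, 74.09167
5. -49.64444, 76.41448
6. -42.41306, -104.50797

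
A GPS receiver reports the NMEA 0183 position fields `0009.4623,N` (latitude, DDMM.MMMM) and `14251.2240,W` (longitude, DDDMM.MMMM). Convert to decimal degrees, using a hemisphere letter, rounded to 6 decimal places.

0.157705° N, 142.853733° W

Lat: degrees = first 2 digits = 0, minutes = 9.4623; 0 + 9.4623/60 = 0.1577050
λ: split at 3 digits → 142° and 51.224′; 142 + 51.224/60 = 142.8537333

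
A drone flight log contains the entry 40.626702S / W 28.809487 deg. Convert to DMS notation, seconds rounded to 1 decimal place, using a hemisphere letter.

φ: 0.626702° → 37.60212′; 0.60212 × 60 = 36.127″
Lon: 0.809487 × 60 = 48.56922′ → 48′, remainder × 60 = 34.153″

40°37′36.1″ S, 28°48′34.2″ W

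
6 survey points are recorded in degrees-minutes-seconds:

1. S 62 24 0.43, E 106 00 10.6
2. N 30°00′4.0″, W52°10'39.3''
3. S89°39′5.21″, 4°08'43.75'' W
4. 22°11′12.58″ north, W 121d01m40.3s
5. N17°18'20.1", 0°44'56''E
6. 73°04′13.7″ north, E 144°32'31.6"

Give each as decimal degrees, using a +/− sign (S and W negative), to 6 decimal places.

1. -62.400119, 106.002944
2. 30.001111, -52.177583
3. -89.651447, -4.145486
4. 22.186828, -121.027861
5. 17.305583, 0.748889
6. 73.070472, 144.542111

Point 1:
  Latitude: 62 + 24/60 + 0.43/3600 = 62.4001194
  S ⇒ negate
  Lon: 106° + 0/60 + 10.6/3600 = 106 + 0.000000 + 0.002944 = 106.0029444
  E → positive
Point 2:
  φ: 30 + 0/60 + 4/3600 = 30.0011111
  N → positive
  Lon: 52° + 10/60 + 39.3/3600 = 52 + 0.166667 + 0.010917 = 52.1775833
  W → negative
Point 3:
  φ: 89 + 39/60 + 5.21/3600 = 89.6514472
  S ⇒ negate
  Longitude: 4° + 8/60 + 43.75/3600 = 4 + 0.133333 + 0.012153 = 4.1454861
  W ⇒ negate
Point 4:
  Latitude: 22° + 11/60 + 12.58/3600 = 22 + 0.183333 + 0.003494 = 22.1868278
  N ⇒ keep positive
  Lon: 1′ + 40.3″ = 1.67167′; 121 + 1.67167/60 = 121.0278611
  W → negative
Point 5:
  φ: 17° + 18/60 + 20.1/3600 = 17 + 0.300000 + 0.005583 = 17.3055833
  N ⇒ keep positive
  λ: 0° + 44/60 + 56/3600 = 0 + 0.733333 + 0.015556 = 0.7488889
  E ⇒ keep positive
Point 6:
  φ: 73 + 4/60 + 13.7/3600 = 73.0704722
  N ⇒ keep positive
  λ: 32′ + 31.6″ = 32.52667′; 144 + 32.52667/60 = 144.5421111
  E → positive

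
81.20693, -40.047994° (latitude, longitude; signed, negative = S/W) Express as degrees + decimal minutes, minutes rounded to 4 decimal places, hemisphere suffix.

φ: 81° + 0.206930 × 60 = 81° 12.415800′
Longitude is negative → W; |value| = 40.047994
λ: minutes = (40.047994 − 40) × 60 = 2.879640

81° 12.4158′ N, 40° 2.8796′ W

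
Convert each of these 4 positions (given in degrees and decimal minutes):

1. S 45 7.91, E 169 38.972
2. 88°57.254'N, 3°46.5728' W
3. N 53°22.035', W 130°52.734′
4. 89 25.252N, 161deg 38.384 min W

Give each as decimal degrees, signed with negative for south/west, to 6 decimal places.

1. -45.131833, 169.649533
2. 88.954233, -3.776213
3. 53.367250, -130.878900
4. 89.420867, -161.639733

Point 1:
  φ: 45 + 7.91/60 = 45.1318333
  S → negative
  λ: 38.972′ = 0.649533°; total 169.6495333
  E → positive
Point 2:
  φ: 88 + 57.254/60 = 88.9542333
  N ⇒ keep positive
  Lon: 46.5728′ = 0.776213°; total 3.7762133
  W ⇒ negate
Point 3:
  Latitude: 53 + 22.035/60 = 53.3672500
  N ⇒ keep positive
  λ: 52.734′ = 0.878900°; total 130.8789000
  W → negative
Point 4:
  Lat: 25.252′ = 0.420867°; total 89.4208667
  N → positive
  Longitude: 38.384′ = 0.639733°; total 161.6397333
  hemisphere W, so the sign is −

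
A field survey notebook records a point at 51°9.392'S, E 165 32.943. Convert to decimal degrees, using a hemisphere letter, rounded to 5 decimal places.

51.15653° S, 165.54905° E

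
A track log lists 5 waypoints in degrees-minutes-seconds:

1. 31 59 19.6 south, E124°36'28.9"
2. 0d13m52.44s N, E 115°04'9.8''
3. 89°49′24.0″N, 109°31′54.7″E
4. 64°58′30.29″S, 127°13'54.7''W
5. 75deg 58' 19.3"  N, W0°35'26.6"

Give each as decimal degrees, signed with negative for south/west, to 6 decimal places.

1. -31.988778, 124.608028
2. 0.231233, 115.069389
3. 89.823333, 109.531861
4. -64.975081, -127.231861
5. 75.972028, -0.590722

Point 1:
  φ: 31° + 59/60 + 19.6/3600 = 31 + 0.983333 + 0.005444 = 31.9887778
  hemisphere S, so the sign is −
  Lon: 124 + 36/60 + 28.9/3600 = 124.6080278
  E → positive
Point 2:
  Latitude: 0 + 13/60 + 52.44/3600 = 0.2312333
  N ⇒ keep positive
  Longitude: 4′ + 9.8″ = 4.16333′; 115 + 4.16333/60 = 115.0693889
  E ⇒ keep positive
Point 3:
  Lat: 49′ + 24″ = 49.40000′; 89 + 49.40000/60 = 89.8233333
  N → positive
  λ: 109° + 31/60 + 54.7/3600 = 109 + 0.516667 + 0.015194 = 109.5318611
  E → positive
Point 4:
  Lat: 64 + 58/60 + 30.29/3600 = 64.9750806
  S ⇒ negate
  λ: 13′ + 54.7″ = 13.91167′; 127 + 13.91167/60 = 127.2318611
  W ⇒ negate
Point 5:
  φ: 58′ + 19.3″ = 58.32167′; 75 + 58.32167/60 = 75.9720278
  N ⇒ keep positive
  Lon: 0 + 35/60 + 26.6/3600 = 0.5907222
  W → negative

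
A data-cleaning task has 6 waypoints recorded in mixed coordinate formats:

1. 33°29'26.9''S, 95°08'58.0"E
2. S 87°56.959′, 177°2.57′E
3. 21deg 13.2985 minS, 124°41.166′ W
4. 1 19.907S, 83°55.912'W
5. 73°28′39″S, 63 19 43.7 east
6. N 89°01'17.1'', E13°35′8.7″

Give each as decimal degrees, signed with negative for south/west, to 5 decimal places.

Point 1:
  Lat: 33 + 29/60 + 26.9/3600 = 33.490806
  S ⇒ negate
  Lon: 95 + 8/60 + 58/3600 = 95.149444
  E → positive
Point 2:
  Lat: 87 + 56.959/60 = 87.949317
  S ⇒ negate
  Longitude: 2.57′ = 0.042833°; total 177.042833
  E → positive
Point 3:
  φ: 13.2985′ = 0.221642°; total 21.221642
  S ⇒ negate
  Lon: 124 + 41.166/60 = 124.686100
  W ⇒ negate
Point 4:
  φ: 19.907′ = 0.331783°; total 1.331783
  S → negative
  Lon: 83 + 55.912/60 = 83.931867
  W → negative
Point 5:
  φ: 28′ + 39″ = 28.65000′; 73 + 28.65000/60 = 73.477500
  S → negative
  Longitude: 63° + 19/60 + 43.7/3600 = 63 + 0.316667 + 0.012139 = 63.328806
  E ⇒ keep positive
Point 6:
  φ: 89 + 1/60 + 17.1/3600 = 89.021417
  N ⇒ keep positive
  Longitude: 35′ + 8.7″ = 35.14500′; 13 + 35.14500/60 = 13.585750
  E ⇒ keep positive

1. -33.49081, 95.14944
2. -87.94932, 177.04283
3. -21.22164, -124.68610
4. -1.33178, -83.93187
5. -73.47750, 63.32881
6. 89.02142, 13.58575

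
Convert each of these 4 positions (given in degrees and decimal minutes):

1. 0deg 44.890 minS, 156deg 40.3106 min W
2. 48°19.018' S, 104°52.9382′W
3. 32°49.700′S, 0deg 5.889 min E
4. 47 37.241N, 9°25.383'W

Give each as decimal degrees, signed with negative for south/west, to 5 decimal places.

1. -0.74817, -156.67184
2. -48.31697, -104.88230
3. -32.82833, 0.09815
4. 47.62068, -9.42305

Point 1:
  Lat: 0 + 44.89/60 = 0.748167
  S ⇒ negate
  Longitude: 40.3106′ = 0.671843°; total 156.671843
  hemisphere W, so the sign is −
Point 2:
  φ: 48 + 19.018/60 = 48.316967
  hemisphere S, so the sign is −
  λ: 52.9382′ = 0.882303°; total 104.882303
  W → negative
Point 3:
  Lat: 49.7′ = 0.828333°; total 32.828333
  S ⇒ negate
  λ: 5.889′ = 0.098150°; total 0.098150
  E ⇒ keep positive
Point 4:
  Lat: 47 + 37.241/60 = 47.620683
  N ⇒ keep positive
  Lon: 25.383′ = 0.423050°; total 9.423050
  W ⇒ negate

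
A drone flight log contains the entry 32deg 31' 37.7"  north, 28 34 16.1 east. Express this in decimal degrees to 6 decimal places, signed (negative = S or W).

32.527139, 28.571139

Lat: 32° + 31/60 + 37.7/3600 = 32 + 0.516667 + 0.010472 = 32.5271389
N ⇒ keep positive
λ: 28 + 34/60 + 16.1/3600 = 28.5711389
E ⇒ keep positive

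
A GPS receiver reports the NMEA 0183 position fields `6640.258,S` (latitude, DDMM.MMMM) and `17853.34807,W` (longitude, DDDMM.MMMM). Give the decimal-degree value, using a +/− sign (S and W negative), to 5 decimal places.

-66.67097, -178.88913

Lat: split at 2 digits → 66° and 40.258′; 66 + 40.258/60 = 66.670967
hemisphere S, so the sign is −
Lon: split at 3 digits → 178° and 53.34807′; 178 + 53.34807/60 = 178.889135
W ⇒ negate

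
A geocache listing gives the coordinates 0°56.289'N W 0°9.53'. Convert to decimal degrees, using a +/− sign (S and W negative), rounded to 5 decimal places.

0.93815, -0.15883

φ: 56.289′ = 0.938150°; total 0.938150
N → positive
Lon: 0 + 9.53/60 = 0.158833
W ⇒ negate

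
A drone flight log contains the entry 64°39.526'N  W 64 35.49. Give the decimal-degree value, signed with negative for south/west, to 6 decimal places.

64.658767, -64.591500

φ: 64 + 39.526/60 = 64.6587667
N ⇒ keep positive
λ: 35.49′ = 0.591500°; total 64.5915000
W → negative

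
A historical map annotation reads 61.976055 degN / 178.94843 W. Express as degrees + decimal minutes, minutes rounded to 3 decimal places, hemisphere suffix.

61° 58.563′ N, 178° 56.906′ W

Latitude: fractional part 0.976055 → 58.56330 minutes
Longitude: 178° + 0.948430 × 60 = 178° 56.90580′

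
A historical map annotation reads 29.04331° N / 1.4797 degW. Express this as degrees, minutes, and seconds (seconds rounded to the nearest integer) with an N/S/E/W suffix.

Lat: whole degrees 29; 2.59860′ → 2′ and 35.92″
Lon: whole degrees 1; 28.78200′ → 28′ and 46.92″

29°02′36″ N, 1°28′47″ W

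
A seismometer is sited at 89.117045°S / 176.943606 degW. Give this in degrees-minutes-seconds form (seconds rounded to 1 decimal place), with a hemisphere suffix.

89°07′1.4″ S, 176°56′37.0″ W

Lat: whole degrees 89; 7.02270′ → 7′ and 1.362″
Longitude: 0.943606 × 60 = 56.61636′ → 56′, remainder × 60 = 36.982″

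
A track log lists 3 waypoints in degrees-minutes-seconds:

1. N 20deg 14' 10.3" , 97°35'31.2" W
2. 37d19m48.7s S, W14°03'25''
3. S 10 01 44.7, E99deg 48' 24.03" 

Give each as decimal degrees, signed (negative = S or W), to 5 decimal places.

Point 1:
  φ: 14′ + 10.3″ = 14.17167′; 20 + 14.17167/60 = 20.236194
  N → positive
  Lon: 97° + 35/60 + 31.2/3600 = 97 + 0.583333 + 0.008667 = 97.592000
  W → negative
Point 2:
  Latitude: 37 + 19/60 + 48.7/3600 = 37.330194
  hemisphere S, so the sign is −
  Longitude: 3′ + 25″ = 3.41667′; 14 + 3.41667/60 = 14.056944
  W → negative
Point 3:
  φ: 10° + 1/60 + 44.7/3600 = 10 + 0.016667 + 0.012417 = 10.029083
  S → negative
  λ: 48′ + 24.03″ = 48.40050′; 99 + 48.40050/60 = 99.806675
  E → positive

1. 20.23619, -97.59200
2. -37.33019, -14.05694
3. -10.02908, 99.80668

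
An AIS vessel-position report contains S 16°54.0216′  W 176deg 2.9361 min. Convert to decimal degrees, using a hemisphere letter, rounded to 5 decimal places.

16.90036° S, 176.04894° W

Lat: 16 + 54.0216/60 = 16.900360
Longitude: 176 + 2.9361/60 = 176.048935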